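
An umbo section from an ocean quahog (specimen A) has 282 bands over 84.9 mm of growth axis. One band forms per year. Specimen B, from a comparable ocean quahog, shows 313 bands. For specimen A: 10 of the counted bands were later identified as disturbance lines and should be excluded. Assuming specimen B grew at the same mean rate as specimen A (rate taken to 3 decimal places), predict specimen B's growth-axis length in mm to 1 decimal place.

Specimen A: after corrections the count is 282 − 10 = 272 bands.
A: Mean rate = 84.9 mm / 272 years ≈ 0.312 mm/yr.
For B, 0.312 mm/year × 313 years = 97.7 mm.

97.7 mm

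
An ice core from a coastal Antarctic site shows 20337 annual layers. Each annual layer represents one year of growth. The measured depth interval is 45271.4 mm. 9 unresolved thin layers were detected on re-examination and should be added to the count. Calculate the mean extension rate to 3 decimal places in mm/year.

2.225 mm/year

After corrections the count is 20337 + 9 = 20346 annual layers.
Mean rate = 45271.4 mm / 20346 years ≈ 2.225 mm/year.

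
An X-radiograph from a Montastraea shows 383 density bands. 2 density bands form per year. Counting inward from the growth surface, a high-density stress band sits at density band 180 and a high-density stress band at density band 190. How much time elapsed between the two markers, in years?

5 years

190 − 180 = 10 density bands lie between the two events.
With 2 density bands per year, 10 / 2 = 5 years.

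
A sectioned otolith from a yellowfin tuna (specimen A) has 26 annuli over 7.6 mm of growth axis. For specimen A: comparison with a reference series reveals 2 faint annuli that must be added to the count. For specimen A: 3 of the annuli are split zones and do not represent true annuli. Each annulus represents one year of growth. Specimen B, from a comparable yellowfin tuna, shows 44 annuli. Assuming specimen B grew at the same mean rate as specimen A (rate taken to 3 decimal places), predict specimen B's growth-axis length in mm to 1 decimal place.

13.4 mm

Specimen A: after corrections the count is 26 − 3 + 2 = 25 annuli.
A: Mean rate = 7.6 mm / 25 years ≈ 0.304 mm per year.
For B, 0.304 mm/year × 44 years = 13.4 mm.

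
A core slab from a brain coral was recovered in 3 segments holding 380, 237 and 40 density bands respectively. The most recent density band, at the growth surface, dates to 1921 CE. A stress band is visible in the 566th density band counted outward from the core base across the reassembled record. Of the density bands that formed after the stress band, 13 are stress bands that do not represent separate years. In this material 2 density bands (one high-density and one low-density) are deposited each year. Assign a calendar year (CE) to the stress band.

1882 CE

Total density bands = 380 + 237 + 40 = 657.
657 − 566 = 91 density bands lie beyond the stress band toward the growth surface.
Excluding 13 false density bands: 91 − 13 = 78.
With 2 density bands per year, 78 / 2 = 39 years.
Counting back 39 years from 1921 CE places the stress band in 1921 − 39 = 1882 CE.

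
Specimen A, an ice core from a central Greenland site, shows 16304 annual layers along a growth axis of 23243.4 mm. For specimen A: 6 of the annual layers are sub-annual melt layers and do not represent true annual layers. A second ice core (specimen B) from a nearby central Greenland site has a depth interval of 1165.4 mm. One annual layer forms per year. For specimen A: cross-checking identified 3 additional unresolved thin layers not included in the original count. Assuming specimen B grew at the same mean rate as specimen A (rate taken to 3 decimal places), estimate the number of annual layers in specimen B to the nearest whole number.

Specimen A: true annual layer count = 16304 − 6 + 3 = 16301.
A: 23243.4 mm over 16301 years gives 23243.4 / 16301 ≈ 1.426 mm/year.
B spans 1165.4 / 1.426 = 817.25 years ≈ 817 annual layers.

817 annual layers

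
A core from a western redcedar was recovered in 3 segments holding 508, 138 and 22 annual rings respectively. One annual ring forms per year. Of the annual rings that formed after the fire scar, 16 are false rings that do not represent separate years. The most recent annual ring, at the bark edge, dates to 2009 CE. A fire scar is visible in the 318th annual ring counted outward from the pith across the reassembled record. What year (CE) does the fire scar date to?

1675 CE

Total annual rings = 508 + 138 + 22 = 668.
Between annual ring 318 and the bark edge there are 668 − 318 = 350 annual rings.
350 − 16 false = 334 true annual rings after the fire scar.
The annual ring at the bark edge is 2009 CE, so the fire scar dates to 2009 − 334 = 1675 CE.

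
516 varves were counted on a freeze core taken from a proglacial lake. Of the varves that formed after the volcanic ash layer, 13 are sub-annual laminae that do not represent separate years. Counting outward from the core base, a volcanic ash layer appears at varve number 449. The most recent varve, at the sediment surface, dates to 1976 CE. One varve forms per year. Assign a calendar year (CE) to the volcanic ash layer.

The volcanic ash layer sits at varve 449 from the core base, so 516 − 449 = 67 varves formed after it.
67 − 13 false = 54 true varves after the volcanic ash layer.
1976 − 54 = 1922 CE.

1922 CE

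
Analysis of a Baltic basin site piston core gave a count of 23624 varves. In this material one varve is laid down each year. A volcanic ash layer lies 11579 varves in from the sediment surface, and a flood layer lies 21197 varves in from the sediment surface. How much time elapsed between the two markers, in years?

21197 − 11579 = 9618 varves lie between the two events.
That is 9618 years at one varve per year.

9618 years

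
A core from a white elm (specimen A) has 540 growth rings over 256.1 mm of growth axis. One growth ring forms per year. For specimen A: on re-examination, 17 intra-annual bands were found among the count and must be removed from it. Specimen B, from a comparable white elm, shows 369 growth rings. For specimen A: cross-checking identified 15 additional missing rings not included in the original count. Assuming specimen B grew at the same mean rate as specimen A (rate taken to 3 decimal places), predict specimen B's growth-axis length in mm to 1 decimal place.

Specimen A: true growth ring count = 540 − 17 + 15 = 538.
A: Mean rate = 256.1 mm / 538 years ≈ 0.476 mm/year.
Length of B = 0.476 × 369 = 175.6 mm.

175.6 mm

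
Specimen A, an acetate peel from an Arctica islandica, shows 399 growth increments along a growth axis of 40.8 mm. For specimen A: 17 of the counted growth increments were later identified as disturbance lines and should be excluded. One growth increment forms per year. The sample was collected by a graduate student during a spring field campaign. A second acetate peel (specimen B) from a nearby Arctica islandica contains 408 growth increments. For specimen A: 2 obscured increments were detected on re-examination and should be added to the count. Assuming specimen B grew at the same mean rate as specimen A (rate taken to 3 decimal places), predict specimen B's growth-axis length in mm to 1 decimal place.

43.2 mm

Specimen A: correcting the raw count gives 399 − 17 + 2 = 384 true growth increments.
A: 40.8 mm over 384 years gives 40.8 / 384 ≈ 0.106 mm/yr.
For B, 0.106 mm/year × 408 years = 43.2 mm.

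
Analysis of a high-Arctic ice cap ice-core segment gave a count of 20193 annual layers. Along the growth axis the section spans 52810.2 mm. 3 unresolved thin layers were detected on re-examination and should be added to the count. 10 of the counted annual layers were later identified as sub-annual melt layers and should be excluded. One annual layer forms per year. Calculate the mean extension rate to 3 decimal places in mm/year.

2.616 mm/year

After corrections the count is 20193 − 10 + 3 = 20186 annual layers.
52810.2 mm over 20186 years gives 52810.2 / 20186 ≈ 2.616 mm/year.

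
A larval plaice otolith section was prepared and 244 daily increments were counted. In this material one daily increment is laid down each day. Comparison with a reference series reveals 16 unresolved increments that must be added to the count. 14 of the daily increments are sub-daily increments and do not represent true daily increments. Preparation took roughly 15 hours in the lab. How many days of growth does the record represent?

After corrections the count is 244 − 14 + 16 = 246 daily increments.
One daily increment per day makes the duration 246 days.

246 d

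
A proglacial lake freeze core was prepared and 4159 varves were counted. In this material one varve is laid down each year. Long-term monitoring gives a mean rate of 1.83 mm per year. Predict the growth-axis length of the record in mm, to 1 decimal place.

The record spans 4159 years at 1.83 mm per year.
Predicted length = 1.83 mm/year × 4159 years = 7611.0 mm.

7611.0 mm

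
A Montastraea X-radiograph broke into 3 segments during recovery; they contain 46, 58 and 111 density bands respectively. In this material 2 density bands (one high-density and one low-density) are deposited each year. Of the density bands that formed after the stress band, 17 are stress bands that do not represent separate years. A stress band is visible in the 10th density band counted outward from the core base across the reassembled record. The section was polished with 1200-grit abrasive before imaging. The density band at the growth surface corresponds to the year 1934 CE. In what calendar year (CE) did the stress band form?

1840 CE

Total density bands = 46 + 58 + 111 = 215.
The stress band sits at density band 10 from the core base, so 215 − 10 = 205 density bands formed after it.
Removing the 17 false density bands leaves 205 − 17 = 188 true density bands beyond the stress band.
188 density bands at 2 per year is 188 / 2 = 94 years.
The density band at the growth surface is 1934 CE, so the stress band dates to 1934 − 94 = 1840 CE.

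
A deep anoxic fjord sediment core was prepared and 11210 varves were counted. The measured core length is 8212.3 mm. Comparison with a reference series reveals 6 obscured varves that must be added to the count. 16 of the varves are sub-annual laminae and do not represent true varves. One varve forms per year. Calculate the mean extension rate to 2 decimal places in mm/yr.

0.73 mm/yr

Adjusted count: 11210 − 16 + 6 = 11200 varves.
8212.3 mm over 11200 years gives 8212.3 / 11200 ≈ 0.73 mm/yr.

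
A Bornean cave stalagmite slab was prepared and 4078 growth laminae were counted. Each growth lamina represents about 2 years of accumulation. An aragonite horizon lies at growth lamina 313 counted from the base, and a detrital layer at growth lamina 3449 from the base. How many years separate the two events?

3449 − 313 = 3136 growth laminae lie between the two events.
3136 growth laminae at 2 years each span 3136 × 2 = 6272 years.

6272 years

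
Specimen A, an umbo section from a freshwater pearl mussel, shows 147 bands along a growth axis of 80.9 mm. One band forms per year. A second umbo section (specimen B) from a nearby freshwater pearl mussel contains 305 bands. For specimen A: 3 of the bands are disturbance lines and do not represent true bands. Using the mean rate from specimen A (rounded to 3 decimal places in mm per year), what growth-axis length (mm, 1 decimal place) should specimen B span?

Specimen A: after corrections the count is 147 − 3 = 144 bands.
A: Extension rate ≈ 80.9 / 144 = 0.562 mm/year.
For B, 0.562 mm/year × 305 years = 171.4 mm.

171.4 mm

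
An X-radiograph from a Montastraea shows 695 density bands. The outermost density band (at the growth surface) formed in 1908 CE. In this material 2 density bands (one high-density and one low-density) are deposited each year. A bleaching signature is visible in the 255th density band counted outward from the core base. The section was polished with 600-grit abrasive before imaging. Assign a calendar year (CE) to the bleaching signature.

Between density band 255 and the growth surface there are 695 − 255 = 440 density bands.
With 2 density bands per year, 440 / 2 = 220 years.
Counting back 220 years from 1908 CE places the bleaching signature in 1908 − 220 = 1688 CE.

1688 CE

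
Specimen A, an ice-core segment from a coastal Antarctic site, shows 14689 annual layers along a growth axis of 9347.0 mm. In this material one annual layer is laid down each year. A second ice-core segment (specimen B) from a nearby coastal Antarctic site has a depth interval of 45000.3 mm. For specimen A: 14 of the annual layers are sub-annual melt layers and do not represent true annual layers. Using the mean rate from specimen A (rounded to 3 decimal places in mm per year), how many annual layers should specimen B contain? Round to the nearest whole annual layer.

70644 annual layers

Specimen A: adjusted count: 14689 − 14 = 14675 annual layers.
A: Extension rate ≈ 9347.0 / 14675 = 0.637 mm per year.
Specimen B: 45000.3 mm / 0.637 mm per year = 70644.11 years ≈ 70644 annual layers.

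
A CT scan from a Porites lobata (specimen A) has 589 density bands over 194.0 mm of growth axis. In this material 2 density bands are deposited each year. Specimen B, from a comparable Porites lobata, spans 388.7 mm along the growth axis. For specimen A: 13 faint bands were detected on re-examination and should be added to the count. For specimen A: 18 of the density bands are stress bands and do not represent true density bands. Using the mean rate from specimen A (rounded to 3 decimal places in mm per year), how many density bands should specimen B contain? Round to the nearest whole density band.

Specimen A: after corrections the count is 589 − 18 + 13 = 584 density bands.
Specimen A: dividing by 2 density bands per year: 584 / 2 = 292 years.
A: 194.0 mm over 292 years gives 194.0 / 292 ≈ 0.664 mm/yr.
B spans 388.7 / 0.664 = 585.39 years; at 2 density bands per year that is 585.39 × 2 ≈ 1171 density bands.

1171 density bands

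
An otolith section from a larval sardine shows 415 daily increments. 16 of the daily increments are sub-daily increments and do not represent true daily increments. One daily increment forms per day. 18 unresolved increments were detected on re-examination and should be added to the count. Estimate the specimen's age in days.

Correcting the raw count gives 415 − 16 + 18 = 417 true daily increments.
With a one-to-one daily increment periodicity this is 417 days.

417 d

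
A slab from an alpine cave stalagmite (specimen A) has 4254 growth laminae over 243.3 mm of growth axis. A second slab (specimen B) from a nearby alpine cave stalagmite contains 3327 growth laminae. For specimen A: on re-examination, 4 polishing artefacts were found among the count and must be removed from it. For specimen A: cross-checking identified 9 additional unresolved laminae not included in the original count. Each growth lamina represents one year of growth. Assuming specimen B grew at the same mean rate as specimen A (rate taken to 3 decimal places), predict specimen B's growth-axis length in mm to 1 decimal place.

Specimen A: true growth lamina count = 4254 − 4 + 9 = 4259.
A: Extension rate ≈ 243.3 / 4259 = 0.057 mm/year.
Length of B = 0.057 × 3327 = 189.6 mm.

189.6 mm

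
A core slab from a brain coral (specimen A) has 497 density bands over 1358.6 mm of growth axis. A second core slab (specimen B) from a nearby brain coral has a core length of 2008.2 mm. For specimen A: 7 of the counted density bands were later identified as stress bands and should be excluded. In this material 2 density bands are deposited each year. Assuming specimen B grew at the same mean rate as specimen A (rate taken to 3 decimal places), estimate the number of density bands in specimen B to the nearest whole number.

Specimen A: adjusted count: 497 − 7 = 490 density bands.
Specimen A: dividing by 2 density bands per year: 490 / 2 = 245 years.
A: Mean rate = 1358.6 mm / 245 years ≈ 5.545 mm/yr.
For B, 2008.2 / 5.545 = 362.16 years; at 2 density bands per year that is 362.16 × 2 ≈ 724 density bands.

724 density bands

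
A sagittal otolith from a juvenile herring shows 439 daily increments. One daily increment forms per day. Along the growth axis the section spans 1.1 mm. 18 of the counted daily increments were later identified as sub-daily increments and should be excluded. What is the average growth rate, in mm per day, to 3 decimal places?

Adjusted count: 439 − 18 = 421 daily increments.
Mean rate = 1.1 mm / 421 days ≈ 0.003 mm per day.

0.003 mm per day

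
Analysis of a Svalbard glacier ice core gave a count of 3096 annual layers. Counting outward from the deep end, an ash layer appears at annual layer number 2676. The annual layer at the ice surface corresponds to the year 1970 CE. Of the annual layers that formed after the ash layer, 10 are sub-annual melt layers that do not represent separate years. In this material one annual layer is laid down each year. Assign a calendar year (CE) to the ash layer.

3096 − 2676 = 420 annual layers lie beyond the ash layer toward the ice surface.
Excluding 10 false annual layers: 420 − 10 = 410.
1970 − 410 = 1560 CE.

1560 CE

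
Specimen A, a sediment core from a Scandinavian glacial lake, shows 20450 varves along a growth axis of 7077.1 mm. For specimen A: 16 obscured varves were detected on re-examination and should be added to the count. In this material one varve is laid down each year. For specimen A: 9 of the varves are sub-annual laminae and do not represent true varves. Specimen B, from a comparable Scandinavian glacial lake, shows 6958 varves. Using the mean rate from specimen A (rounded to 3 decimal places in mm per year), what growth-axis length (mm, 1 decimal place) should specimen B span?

2407.5 mm

Specimen A: after corrections the count is 20450 − 9 + 16 = 20457 varves.
A: Extension rate ≈ 7077.1 / 20457 = 0.346 mm/yr.
B's length ≈ 0.346 × 6958 = 2407.5 mm.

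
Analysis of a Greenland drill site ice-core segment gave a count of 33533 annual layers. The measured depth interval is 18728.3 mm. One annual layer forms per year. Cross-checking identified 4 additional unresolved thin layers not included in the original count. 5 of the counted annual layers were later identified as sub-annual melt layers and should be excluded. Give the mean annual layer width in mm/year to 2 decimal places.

Adjusted count: 33533 − 5 + 4 = 33532 annual layers.
18728.3 mm over 33532 years gives 18728.3 / 33532 ≈ 0.56 mm/year.

0.56 mm/year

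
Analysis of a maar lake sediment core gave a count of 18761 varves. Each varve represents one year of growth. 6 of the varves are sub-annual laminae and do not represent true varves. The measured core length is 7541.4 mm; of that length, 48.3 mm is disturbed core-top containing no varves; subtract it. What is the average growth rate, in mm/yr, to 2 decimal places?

0.40 mm/yr

True varve count = 18761 − 6 = 18755.
The growth record spans 7541.4 − 48.3 = 7493.1 mm.
Mean rate = 7493.1 mm / 18755 years ≈ 0.40 mm/yr.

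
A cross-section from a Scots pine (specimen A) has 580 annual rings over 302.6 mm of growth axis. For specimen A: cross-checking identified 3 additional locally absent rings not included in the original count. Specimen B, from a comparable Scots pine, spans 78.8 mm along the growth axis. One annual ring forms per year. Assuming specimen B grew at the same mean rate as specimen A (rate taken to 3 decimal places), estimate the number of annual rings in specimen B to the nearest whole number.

Specimen A: adjusted count: 580 + 3 = 583 annual rings.
A: 302.6 mm over 583 years gives 302.6 / 583 ≈ 0.519 mm/yr.
B spans 78.8 / 0.519 = 151.83 years ≈ 152 annual rings.

152 annual rings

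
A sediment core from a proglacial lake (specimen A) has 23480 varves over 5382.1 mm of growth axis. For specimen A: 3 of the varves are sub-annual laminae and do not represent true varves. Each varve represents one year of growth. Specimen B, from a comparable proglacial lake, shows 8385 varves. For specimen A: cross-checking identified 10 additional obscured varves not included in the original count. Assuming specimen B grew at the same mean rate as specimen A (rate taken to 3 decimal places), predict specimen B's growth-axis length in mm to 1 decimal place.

1920.2 mm

Specimen A: adjusted count: 23480 − 3 + 10 = 23487 varves.
A: Extension rate ≈ 5382.1 / 23487 = 0.229 mm/year.
B's length ≈ 0.229 × 8385 = 1920.2 mm.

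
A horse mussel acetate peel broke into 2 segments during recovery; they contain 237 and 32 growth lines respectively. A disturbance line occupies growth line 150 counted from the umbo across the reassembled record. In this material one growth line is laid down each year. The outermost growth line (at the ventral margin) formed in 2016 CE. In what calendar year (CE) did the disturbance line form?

1897 CE

Total growth lines = 237 + 32 = 269.
269 − 150 = 119 growth lines lie beyond the disturbance line toward the ventral margin.
The growth line at the ventral margin is 2016 CE, so the disturbance line dates to 2016 − 119 = 1897 CE.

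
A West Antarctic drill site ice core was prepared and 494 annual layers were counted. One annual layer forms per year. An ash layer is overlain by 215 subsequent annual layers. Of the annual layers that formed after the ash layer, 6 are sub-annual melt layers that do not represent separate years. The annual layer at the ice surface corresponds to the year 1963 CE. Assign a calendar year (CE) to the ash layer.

1754 CE

215 annual layers post-date the ash layer.
Excluding 6 false annual layers: 215 − 6 = 209.
1963 − 209 = 1754 CE.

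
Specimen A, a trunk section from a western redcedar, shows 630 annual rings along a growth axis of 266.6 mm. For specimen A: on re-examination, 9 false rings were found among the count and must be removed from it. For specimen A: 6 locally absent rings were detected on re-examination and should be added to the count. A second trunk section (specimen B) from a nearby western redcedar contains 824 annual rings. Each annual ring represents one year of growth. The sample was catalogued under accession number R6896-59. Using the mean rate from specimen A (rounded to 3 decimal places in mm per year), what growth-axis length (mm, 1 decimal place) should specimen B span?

350.2 mm

Specimen A: correcting the raw count gives 630 − 9 + 6 = 627 true annual rings.
A: Mean rate = 266.6 mm / 627 years ≈ 0.425 mm/year.
Length of B = 0.425 × 824 = 350.2 mm.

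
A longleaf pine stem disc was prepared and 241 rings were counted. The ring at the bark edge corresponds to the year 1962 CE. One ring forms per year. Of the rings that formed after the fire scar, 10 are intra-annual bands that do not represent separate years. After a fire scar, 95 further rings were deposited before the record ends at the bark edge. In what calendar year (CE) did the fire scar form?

1877 CE

95 rings formed after the fire scar.
Excluding 10 false rings: 95 − 10 = 85.
The ring at the bark edge is 1962 CE, so the fire scar dates to 1962 − 85 = 1877 CE.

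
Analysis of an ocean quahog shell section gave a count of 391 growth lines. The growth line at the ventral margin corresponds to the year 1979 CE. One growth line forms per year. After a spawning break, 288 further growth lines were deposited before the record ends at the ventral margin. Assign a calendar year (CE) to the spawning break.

1691 CE

288 growth lines formed after the spawning break.
1979 − 288 = 1691 CE.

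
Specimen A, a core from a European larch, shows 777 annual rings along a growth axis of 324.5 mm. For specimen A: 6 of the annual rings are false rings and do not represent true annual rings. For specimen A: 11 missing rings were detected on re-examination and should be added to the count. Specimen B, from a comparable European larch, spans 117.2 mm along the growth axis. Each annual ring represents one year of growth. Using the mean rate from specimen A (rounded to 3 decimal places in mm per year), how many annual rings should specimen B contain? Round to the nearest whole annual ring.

282 annual rings

Specimen A: after corrections the count is 777 − 6 + 11 = 782 annual rings.
A: Mean rate = 324.5 mm / 782 years ≈ 0.415 mm per year.
B spans 117.2 / 0.415 = 282.41 years ≈ 282 annual rings.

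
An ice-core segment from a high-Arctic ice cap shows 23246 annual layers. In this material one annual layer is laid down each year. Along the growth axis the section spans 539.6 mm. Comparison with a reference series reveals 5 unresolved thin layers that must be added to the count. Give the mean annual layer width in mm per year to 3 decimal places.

0.023 mm per year

True annual layer count = 23246 + 5 = 23251.
Mean rate = 539.6 mm / 23251 years ≈ 0.023 mm per year.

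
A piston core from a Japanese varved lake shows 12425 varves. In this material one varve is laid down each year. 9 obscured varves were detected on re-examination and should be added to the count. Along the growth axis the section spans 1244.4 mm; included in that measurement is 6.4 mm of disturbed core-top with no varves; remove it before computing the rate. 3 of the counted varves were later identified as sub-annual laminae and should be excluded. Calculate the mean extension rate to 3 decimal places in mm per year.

Adjusted count: 12425 − 3 + 9 = 12431 varves.
Net length = 1244.4 − 6.4 = 1238.0 mm.
Extension rate ≈ 1238.0 / 12431 = 0.100 mm per year.

0.100 mm per year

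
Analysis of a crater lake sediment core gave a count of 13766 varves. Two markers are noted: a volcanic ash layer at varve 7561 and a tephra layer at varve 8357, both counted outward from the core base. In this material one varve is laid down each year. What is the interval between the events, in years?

The two markers are separated by 8357 − 7561 = 796 varves.
At one varve per year, 796 years elapsed between them.

796 years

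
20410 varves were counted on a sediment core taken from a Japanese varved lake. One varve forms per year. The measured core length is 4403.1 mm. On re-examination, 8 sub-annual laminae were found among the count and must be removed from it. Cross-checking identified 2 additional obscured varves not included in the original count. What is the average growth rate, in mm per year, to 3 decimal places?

True varve count = 20410 − 8 + 2 = 20404.
Extension rate ≈ 4403.1 / 20404 = 0.216 mm per year.

0.216 mm per year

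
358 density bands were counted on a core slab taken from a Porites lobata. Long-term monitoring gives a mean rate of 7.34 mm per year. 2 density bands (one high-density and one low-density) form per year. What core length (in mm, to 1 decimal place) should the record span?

358 density bands at 2 per year is 358 / 2 = 179 years.
Length ≈ 7.34 × 179 = 1313.9 mm.

1313.9 mm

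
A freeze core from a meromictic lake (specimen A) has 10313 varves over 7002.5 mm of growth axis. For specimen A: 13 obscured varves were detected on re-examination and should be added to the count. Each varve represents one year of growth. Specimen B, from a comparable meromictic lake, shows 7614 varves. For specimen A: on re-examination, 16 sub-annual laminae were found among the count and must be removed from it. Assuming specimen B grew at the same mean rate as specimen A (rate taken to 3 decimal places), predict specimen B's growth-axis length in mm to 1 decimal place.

Specimen A: adjusted count: 10313 − 16 + 13 = 10310 varves.
A: 7002.5 mm over 10310 years gives 7002.5 / 10310 ≈ 0.679 mm/yr.
B's length ≈ 0.679 × 7614 = 5169.9 mm.

5169.9 mm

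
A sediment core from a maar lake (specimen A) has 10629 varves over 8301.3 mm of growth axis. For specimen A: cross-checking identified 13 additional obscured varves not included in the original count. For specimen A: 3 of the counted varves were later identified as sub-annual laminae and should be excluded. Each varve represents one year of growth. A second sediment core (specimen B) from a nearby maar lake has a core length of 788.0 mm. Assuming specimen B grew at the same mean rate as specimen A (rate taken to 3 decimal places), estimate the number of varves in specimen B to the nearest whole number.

Specimen A: adjusted count: 10629 − 3 + 13 = 10639 varves.
A: Mean rate = 8301.3 mm / 10639 years ≈ 0.780 mm/yr.
For B, 788.0 / 0.780 = 1010.26 years ≈ 1010 varves.

1010 varves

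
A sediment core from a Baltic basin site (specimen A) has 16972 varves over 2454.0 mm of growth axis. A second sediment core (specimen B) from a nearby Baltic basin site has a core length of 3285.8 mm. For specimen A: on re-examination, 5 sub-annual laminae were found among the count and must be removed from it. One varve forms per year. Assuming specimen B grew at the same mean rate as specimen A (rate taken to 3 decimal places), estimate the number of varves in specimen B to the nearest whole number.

Specimen A: true varve count = 16972 − 5 = 16967.
A: 2454.0 mm over 16967 years gives 2454.0 / 16967 ≈ 0.145 mm per year.
Specimen B: 3285.8 mm / 0.145 mm per year = 22660.69 years ≈ 22661 varves.

22661 varves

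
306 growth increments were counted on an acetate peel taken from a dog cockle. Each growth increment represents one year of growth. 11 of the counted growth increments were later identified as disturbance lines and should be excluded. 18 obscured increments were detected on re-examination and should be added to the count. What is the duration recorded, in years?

313 years

After corrections the count is 306 − 11 + 18 = 313 growth increments.
At one growth increment per year, that is 313 years.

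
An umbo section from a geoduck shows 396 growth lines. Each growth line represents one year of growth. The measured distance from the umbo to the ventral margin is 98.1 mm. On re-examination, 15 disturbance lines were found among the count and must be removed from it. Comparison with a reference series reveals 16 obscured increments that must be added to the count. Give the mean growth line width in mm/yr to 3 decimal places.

0.247 mm/yr

Correcting the raw count gives 396 − 15 + 16 = 397 true growth lines.
Extension rate ≈ 98.1 / 397 = 0.247 mm/yr.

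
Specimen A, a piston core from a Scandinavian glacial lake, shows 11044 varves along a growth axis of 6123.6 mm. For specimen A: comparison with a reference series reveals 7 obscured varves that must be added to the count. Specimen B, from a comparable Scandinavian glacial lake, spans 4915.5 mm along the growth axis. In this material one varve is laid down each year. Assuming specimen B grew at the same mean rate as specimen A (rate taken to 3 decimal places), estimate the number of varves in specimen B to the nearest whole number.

Specimen A: correcting the raw count gives 11044 + 7 = 11051 true varves.
A: 6123.6 mm over 11051 years gives 6123.6 / 11051 ≈ 0.554 mm per year.
Specimen B: 4915.5 mm / 0.554 mm per year = 8872.74 years ≈ 8873 varves.

8873 varves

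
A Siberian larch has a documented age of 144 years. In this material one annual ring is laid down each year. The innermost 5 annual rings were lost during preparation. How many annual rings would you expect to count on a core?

Expected annual rings over 144 years: 144.
Subtracting the 5 annual rings not captured gives 144 − 5 = 139 annual rings in the record.

139 annual rings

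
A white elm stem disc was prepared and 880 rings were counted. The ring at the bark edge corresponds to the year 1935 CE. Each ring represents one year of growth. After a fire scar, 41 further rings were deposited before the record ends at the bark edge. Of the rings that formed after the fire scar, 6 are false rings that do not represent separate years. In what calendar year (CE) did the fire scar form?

There are 41 rings younger than the fire scar.
41 − 6 false = 35 true rings after the fire scar.
The ring at the bark edge is 1935 CE, so the fire scar dates to 1935 − 35 = 1900 CE.

1900 CE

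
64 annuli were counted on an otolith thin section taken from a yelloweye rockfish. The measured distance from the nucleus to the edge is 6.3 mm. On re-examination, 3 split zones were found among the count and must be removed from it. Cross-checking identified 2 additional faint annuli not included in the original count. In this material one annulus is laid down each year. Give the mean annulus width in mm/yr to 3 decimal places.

0.100 mm/yr

After corrections the count is 64 − 3 + 2 = 63 annuli.
6.3 mm over 63 years gives 6.3 / 63 ≈ 0.100 mm/yr.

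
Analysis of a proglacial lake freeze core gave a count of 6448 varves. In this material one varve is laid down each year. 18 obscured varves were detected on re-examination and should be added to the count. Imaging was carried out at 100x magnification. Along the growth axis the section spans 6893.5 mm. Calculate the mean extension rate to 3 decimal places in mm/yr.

Correcting the raw count gives 6448 + 18 = 6466 true varves.
Extension rate ≈ 6893.5 / 6466 = 1.066 mm/yr.

1.066 mm/yr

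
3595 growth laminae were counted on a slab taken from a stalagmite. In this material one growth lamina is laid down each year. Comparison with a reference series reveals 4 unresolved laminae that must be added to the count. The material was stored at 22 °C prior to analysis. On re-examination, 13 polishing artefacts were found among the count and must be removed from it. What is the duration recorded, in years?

3586 yr

Adjusted count: 3595 − 13 + 4 = 3586 growth laminae.
One growth lamina per year makes the duration 3586 years.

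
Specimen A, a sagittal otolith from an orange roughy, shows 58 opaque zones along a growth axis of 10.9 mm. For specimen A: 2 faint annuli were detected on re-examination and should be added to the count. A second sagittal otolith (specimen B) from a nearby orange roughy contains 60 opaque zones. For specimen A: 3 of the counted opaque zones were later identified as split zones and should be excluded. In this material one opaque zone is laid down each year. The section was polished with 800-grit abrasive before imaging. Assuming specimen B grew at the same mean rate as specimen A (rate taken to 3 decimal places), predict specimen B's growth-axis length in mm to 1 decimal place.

11.5 mm

Specimen A: true opaque zone count = 58 − 3 + 2 = 57.
A: Mean rate = 10.9 mm / 57 years ≈ 0.191 mm/yr.
For B, 0.191 mm/year × 60 years = 11.5 mm.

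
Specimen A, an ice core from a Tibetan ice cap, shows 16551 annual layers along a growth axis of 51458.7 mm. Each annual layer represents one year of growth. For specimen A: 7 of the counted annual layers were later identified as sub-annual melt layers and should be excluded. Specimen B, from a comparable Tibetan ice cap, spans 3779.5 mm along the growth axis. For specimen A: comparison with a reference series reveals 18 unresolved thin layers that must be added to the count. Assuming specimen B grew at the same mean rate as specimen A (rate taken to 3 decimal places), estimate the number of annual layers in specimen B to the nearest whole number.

1216 annual layers

Specimen A: true annual layer count = 16551 − 7 + 18 = 16562.
A: 51458.7 mm over 16562 years gives 51458.7 / 16562 ≈ 3.107 mm/year.
Specimen B: 3779.5 mm / 3.107 mm per year = 1216.45 years ≈ 1216 annual layers.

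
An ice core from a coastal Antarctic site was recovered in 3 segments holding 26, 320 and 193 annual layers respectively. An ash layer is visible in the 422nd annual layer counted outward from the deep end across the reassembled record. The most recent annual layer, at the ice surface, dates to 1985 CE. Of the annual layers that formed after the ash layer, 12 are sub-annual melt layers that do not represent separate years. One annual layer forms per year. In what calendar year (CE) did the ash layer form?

Total annual layers = 26 + 320 + 193 = 539.
539 − 422 = 117 annual layers lie beyond the ash layer toward the ice surface.
Removing the 12 false annual layers leaves 117 − 12 = 105 true annual layers beyond the ash layer.
1985 − 105 = 1880 CE.

1880 CE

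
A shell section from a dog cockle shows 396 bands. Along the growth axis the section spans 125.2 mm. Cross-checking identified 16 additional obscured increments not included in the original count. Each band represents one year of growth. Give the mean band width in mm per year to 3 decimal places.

0.304 mm per year

After corrections the count is 396 + 16 = 412 bands.
Mean rate = 125.2 mm / 412 years ≈ 0.304 mm per year.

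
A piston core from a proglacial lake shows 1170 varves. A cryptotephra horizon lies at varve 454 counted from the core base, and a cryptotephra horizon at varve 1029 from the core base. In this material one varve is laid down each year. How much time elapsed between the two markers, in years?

575 yr

The two markers are separated by 1029 − 454 = 575 varves.
One varve per year makes the interval 575 years.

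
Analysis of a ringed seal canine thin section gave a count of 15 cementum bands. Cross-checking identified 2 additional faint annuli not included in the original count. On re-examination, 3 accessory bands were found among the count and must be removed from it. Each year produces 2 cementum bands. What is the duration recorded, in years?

After corrections the count is 15 − 3 + 2 = 14 cementum bands.
14 cementum bands at 2 per year is 14 / 2 = 7 years.

7 years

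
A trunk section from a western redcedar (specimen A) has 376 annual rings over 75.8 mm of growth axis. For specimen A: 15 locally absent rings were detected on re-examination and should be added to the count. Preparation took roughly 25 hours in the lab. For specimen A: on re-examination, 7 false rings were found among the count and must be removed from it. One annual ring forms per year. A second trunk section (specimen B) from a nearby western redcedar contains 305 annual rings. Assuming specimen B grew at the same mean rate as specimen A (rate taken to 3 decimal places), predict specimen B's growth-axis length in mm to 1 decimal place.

60.1 mm

Specimen A: correcting the raw count gives 376 − 7 + 15 = 384 true annual rings.
A: Mean rate = 75.8 mm / 384 years ≈ 0.197 mm/yr.
For B, 0.197 mm/year × 305 years = 60.1 mm.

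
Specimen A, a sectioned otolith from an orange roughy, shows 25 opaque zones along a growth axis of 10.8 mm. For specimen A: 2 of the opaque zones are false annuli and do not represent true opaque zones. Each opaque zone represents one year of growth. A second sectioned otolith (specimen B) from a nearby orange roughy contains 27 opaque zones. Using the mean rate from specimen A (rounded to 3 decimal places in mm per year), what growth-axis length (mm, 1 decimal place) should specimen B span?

12.7 mm

Specimen A: adjusted count: 25 − 2 = 23 opaque zones.
A: Extension rate ≈ 10.8 / 23 = 0.470 mm/year.
For B, 0.470 mm/year × 27 years = 12.7 mm.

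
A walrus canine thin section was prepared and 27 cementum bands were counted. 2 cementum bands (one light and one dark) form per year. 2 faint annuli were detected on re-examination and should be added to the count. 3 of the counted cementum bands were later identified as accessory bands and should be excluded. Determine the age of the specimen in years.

Correcting the raw count gives 27 − 3 + 2 = 26 true cementum bands.
26 cementum bands at 2 per year is 26 / 2 = 13 years.

13 years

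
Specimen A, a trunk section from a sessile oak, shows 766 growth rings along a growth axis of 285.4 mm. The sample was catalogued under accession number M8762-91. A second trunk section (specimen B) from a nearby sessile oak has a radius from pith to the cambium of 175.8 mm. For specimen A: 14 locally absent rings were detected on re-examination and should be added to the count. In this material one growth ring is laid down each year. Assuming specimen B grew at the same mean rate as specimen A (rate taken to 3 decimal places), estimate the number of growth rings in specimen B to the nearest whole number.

Specimen A: adjusted count: 766 + 14 = 780 growth rings.
A: Extension rate ≈ 285.4 / 780 = 0.366 mm per year.
B spans 175.8 / 0.366 = 480.33 years ≈ 480 growth rings.

480 growth rings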